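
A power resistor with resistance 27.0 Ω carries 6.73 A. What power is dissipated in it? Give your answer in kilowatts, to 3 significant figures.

1.22 kW

Knowing I and R, the power is just I²R — no need to find V first.
P = (6.730 A)² × 27.0 Ω = 1223 W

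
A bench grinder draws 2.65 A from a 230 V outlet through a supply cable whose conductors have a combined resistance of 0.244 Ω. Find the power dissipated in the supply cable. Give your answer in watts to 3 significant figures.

The supply cable is a series resistance carrying the load current; its dissipation is I²R_line.
The supply cable carries the full 2.65 A.
P_line = I² R_line = (2.650)² × 0.244 = 1.713 W

1.71 W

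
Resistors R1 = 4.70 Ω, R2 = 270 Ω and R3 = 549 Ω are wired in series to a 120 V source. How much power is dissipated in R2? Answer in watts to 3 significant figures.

5.73 W

In a series string the same current flows through every resistor — find that current, then P = I²R for the one we want.
R_total = 4.70 + 270 + 549 = 823.7 Ω
I = V / R_total = 120 / 823.7 = 0.1457 A
P_R2 = I² × R2 = (0.1457)² × 270 = 5.730 W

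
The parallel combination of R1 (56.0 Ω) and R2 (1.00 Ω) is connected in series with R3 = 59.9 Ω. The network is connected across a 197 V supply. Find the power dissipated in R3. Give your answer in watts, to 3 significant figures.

Collapse the R1‖R2 pair into one equivalent R_p; then R_p and R3 form a series string.
R_p = (56.0×1.00)/(56.0+1.00) = 0.9825 Ω
R_total = R_p + 59.9 = 0.9825 + 59.9 = 60.88 Ω
I = V / R_total = 197 / 60.88 = 3.236 A
R3 is the series element, so its power is I²R.
P_R3 = (3.236)² × 59.9 = 627.2 W

627 W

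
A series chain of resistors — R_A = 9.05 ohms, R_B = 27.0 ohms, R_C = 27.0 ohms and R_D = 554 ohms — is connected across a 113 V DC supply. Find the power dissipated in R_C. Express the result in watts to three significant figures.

Since the resistors are in series they all carry the loop current I = V/R_total; the power in any one is I²R.
R_total = 9.05 + 27.0 + 27.0 + 554 = 617.0 Ω
I = V / R_total = 113 / 617.0 = 0.1831 A
P_R_C = I² × R_C = (0.1831)² × 27.0 = 0.9055 W

0.905 W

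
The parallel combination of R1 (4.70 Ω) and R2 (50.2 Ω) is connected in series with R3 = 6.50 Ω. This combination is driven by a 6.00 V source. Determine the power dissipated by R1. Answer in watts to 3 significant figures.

Reduce the parallel combination to a single R_p; the circuit then becomes R_p in series with the remaining resistor.
R_p = (4.70×50.2)/(4.70+50.2) = 4.298 Ω
R_total = R_p + 6.50 = 4.298 + 6.50 = 10.80 Ω
I = V / R_total = 6.00 / 10.80 = 0.5557 A
Voltage across the parallel pair: V_p = I × R_p = 0.5557 × 4.298 = 2.388 V
R1 sits across V_p; its power is V_p²/R.
P_R1 = (2.388)² / 4.70 = 1.213 W

1.21 W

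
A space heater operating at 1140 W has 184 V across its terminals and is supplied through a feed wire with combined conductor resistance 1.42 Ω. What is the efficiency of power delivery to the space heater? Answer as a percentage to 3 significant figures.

I = P / V = 1140 / 184 = 6.196 A through the feed wire.
P_line = I² R_line = (6.196)² × 1.42 = 54.51 W
P_source = P_load + P_line = 1140 + 54.51 = 1195 W
η = P_load / P_source = 1140 / 1195 = 0.9544

95.4 %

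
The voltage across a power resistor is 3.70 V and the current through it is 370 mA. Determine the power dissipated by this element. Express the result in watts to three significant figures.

1.37 W

With V and I both given, power follows immediately from P = V I.
P = 3.70 V × 0.3700 A = 1.369 W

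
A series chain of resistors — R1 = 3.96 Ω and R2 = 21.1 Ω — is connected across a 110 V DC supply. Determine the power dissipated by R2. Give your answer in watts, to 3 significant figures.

407 W

Since the resistors are in series they all carry the loop current I = V/R_total; the power in any one is I²R.
R_total = 3.96 + 21.1 = 25.06 Ω
I = V / R_total = 110 / 25.06 = 4.389 A
P_R2 = I² × R2 = (4.389)² × 21.1 = 406.5 W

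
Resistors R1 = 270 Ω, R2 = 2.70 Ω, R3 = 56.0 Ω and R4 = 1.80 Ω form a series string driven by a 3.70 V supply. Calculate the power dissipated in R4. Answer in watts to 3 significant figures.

In a series string the same current flows through every resistor — find that current, then P = I²R for the one we want.
R_total = 270 + 2.70 + 56.0 + 1.80 = 330.5 Ω
I = V / R_total = 3.70 / 330.5 = 0.01120 A
P_R4 = I² × R4 = (0.01120)² × 1.80 = 0.0002256 W

0.000226 W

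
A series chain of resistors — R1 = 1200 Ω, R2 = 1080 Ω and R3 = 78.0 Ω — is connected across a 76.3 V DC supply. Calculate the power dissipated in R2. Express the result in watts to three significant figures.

The current is common to all series resistors; compute it, then apply P = I²R for the target.
R_total = 1200 + 1080 + 78.0 = 2358 Ω
I = V / R_total = 76.3 / 2358 = 0.03236 A
P_R2 = I² × R2 = (0.03236)² × 1080 = 1.131 W

1.13 W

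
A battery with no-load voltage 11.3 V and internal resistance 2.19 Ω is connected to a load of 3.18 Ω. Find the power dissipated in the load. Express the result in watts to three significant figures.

Load and internal resistance form a series loop — compute the loop current, then the load power via I²R.
I = ε / (r + R) = 11.3 / (2.19 + 3.18) = 2.104 A
P_load = I² R = (2.104)² × 3.18 = 14.08 W

14.1 W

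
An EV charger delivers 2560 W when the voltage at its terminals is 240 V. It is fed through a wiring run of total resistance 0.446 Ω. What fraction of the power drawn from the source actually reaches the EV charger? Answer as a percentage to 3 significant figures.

98.1 %

I = P / V = 2560 / 240 = 10.67 A through the wiring run.
P_line = I² R_line = (10.67)² × 0.446 = 50.74 W
P_source = P_load + P_line = 2560 + 50.74 = 2611 W
η = P_load / P_source = 2560 / 2611 = 0.9806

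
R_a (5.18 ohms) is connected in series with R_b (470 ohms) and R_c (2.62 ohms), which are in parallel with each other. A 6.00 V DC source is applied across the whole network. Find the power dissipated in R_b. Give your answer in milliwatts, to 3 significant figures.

Reduce the parallel pair to R_p first; the network is then a simple series string.
R_p = (470×2.62)/(470+2.62) = 2.605 Ω
R_total = 5.18 + 2.605 = 7.785 Ω
I = V / R_total = 6.00 / 7.785 = 0.7707 A
Voltage across the parallel pair: V_p = I × R_p = 0.7707 × 2.605 = 2.008 V
R_b sees V_p directly, so P = V_p² / R_b.
P_R_b = (2.008)² / 470 = 0.008578 W

8.58 mW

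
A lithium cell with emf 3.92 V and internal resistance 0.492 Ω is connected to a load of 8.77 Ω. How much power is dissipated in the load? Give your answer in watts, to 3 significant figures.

1.57 W

The internal resistance and the load are in series, so the same I flows through both; get I from ε/(r+R), then I²R for the load.
I = ε / (r + R) = 3.92 / (0.492 + 8.77) = 0.4232 A
P_load = I² R = (0.4232)² × 8.77 = 1.571 W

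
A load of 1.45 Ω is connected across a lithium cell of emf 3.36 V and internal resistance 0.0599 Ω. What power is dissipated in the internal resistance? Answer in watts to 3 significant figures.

r is in series with the load, so it carries the full circuit current — the loss in it is I²r.
I = ε / (r + R) = 3.36 / (0.0599 + 1.45) = 2.225 A
P_int = I² r = (2.225)² × 0.0599 = 0.2966 W

0.297 W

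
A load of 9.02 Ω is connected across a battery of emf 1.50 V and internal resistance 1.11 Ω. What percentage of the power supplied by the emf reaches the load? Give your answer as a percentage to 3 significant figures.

89.0 %

Both r and R carry the same current, so the power split is just the resistance split: η = R/(R+r).
η = R / (R + r) = 9.02 / (9.02 + 1.11) = 0.8904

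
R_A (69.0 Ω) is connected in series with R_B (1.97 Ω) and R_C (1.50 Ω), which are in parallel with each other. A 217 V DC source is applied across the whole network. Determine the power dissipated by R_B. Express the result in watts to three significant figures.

3.55 W

Reduce the parallel pair to R_p first; the network is then a simple series string.
R_p = (1.97×1.50)/(1.97+1.50) = 0.8516 Ω
R_total = 69.0 + 0.8516 = 69.85 Ω
I = V / R_total = 217 / 69.85 = 3.107 A
Voltage across the parallel pair: V_p = I × R_p = 3.107 × 0.8516 = 2.646 V
R_B is across V_p, so use P = V²/R for that branch.
P_R_B = (2.646)² / 1.97 = 3.553 W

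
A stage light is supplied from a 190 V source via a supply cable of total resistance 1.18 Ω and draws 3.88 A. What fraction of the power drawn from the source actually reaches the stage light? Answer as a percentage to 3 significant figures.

The supply cable carries the full 3.88 A.
P_line = I² R_line = (3.880)² × 1.18 = 17.76 W
P_source = V I = 190 × 3.880 = 737.2 W; P_load = 719.4 W
η = P_load / P_source = 719.4 / 737.2 = 0.9759

97.6 %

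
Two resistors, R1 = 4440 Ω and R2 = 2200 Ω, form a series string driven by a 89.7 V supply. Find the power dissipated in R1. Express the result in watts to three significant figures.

0.810 W

In a series string the same current flows through every resistor — find that current, then P = I²R for the one we want.
R_total = 4440 + 2200 = 6640 Ω
I = V / R_total = 89.7 / 6640 = 0.01351 A
P_R1 = I² × R1 = (0.01351)² × 4440 = 0.8103 W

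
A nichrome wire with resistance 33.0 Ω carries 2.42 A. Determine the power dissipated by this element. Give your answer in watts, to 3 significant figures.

Knowing I and R, the power is just I²R — no need to find V first.
P = (2.420 A)² × 33.0 Ω = 193.3 W

193 W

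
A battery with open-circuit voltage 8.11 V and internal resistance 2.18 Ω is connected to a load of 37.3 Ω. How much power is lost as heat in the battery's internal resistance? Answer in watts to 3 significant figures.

The source's internal resistance is just another series element carrying I; its dissipation is I²r.
I = ε / (r + R) = 8.11 / (2.18 + 37.3) = 0.2054 A
P_int = I² r = (0.2054)² × 2.18 = 0.09199 W

0.0920 W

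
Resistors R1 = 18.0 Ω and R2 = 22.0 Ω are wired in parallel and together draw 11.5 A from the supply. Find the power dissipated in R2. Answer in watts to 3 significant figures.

Only the total current is stated, so first find the parallel equivalent to get the voltage across the combination.
1/R_eq = 1/18.0 + 1/22.0 ⇒ R_eq = 9.900 Ω
V = I_total × R_eq = 11.50 × 9.900 = 113.9 V
P_R2 = V² / R2 = (113.9)² / 22.0 = 589.2 W

589 W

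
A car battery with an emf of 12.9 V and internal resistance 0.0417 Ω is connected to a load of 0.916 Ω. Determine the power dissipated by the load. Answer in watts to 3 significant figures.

166 W

Find the circuit current first, then P = I²R for the load (series elements share I).
I = ε / (r + R) = 12.9 / (0.0417 + 0.916) = 13.47 A
P_load = I² R = (13.47)² × 0.916 = 166.2 W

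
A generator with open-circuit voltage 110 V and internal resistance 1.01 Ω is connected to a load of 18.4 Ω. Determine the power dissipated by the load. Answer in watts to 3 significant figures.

591 W

The internal resistance and the load are in series, so the same I flows through both; get I from ε/(r+R), then I²R for the load.
I = ε / (r + R) = 110 / (1.01 + 18.4) = 5.667 A
P_load = I² R = (5.667)² × 18.4 = 591.0 W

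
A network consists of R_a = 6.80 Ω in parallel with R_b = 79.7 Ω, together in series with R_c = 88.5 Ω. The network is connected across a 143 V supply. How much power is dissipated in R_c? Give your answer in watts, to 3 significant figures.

Collapse the R_a‖R_b pair into one equivalent R_p; then R_p and R_c form a series string.
R_p = (6.80×79.7)/(6.80+79.7) = 6.265 Ω
R_total = R_p + 88.5 = 6.265 + 88.5 = 94.77 Ω
I = V / R_total = 143 / 94.77 = 1.509 A
R_c carries the full series current, so P = I²R.
P_R_c = (1.509)² × 88.5 = 201.5 W

202 W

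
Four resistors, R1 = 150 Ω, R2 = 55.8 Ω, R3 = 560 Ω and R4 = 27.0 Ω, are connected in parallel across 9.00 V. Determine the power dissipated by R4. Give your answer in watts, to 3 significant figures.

Every branch has 9.00 V across it, so for R4 the power is simply V²/R.
P_R4 = V² / R4 = (9.00)² / 27.0 Ω = 3.000 W

3.00 W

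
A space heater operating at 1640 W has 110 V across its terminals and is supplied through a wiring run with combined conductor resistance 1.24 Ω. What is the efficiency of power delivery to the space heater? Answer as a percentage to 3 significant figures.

85.6 %

I = P / V = 1640 / 110 = 14.91 A through the wiring run.
P_line = I² R_line = (14.91)² × 1.24 = 275.6 W
P_source = P_load + P_line = 1640 + 275.6 = 1916 W
η = P_load / P_source = 1640 / 1916 = 0.8561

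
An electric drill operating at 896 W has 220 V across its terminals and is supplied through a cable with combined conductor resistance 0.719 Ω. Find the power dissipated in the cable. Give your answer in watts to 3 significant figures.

11.9 W

Line loss is just I²R for the cable — we know both I and R_line directly.
I = P / V = 896 / 220 = 4.073 A through the cable.
P_line = I² R_line = (4.073)² × 0.719 = 11.93 W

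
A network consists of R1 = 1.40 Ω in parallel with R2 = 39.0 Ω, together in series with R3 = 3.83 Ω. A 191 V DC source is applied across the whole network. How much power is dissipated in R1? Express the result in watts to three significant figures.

1770 W

Collapse the R1‖R2 pair into one equivalent R_p; then R_p and R3 form a series string.
R_p = (1.40×39.0)/(1.40+39.0) = 1.351 Ω
R_total = R_p + 3.83 = 1.351 + 3.83 = 5.181 Ω
I = V / R_total = 191 / 5.181 = 36.86 A
Voltage across the parallel pair: V_p = I × R_p = 36.86 × 1.351 = 49.82 V
R1 has V_p across it, so P = V_p²/R1.
P_R1 = (49.82)² / 1.40 = 1773 W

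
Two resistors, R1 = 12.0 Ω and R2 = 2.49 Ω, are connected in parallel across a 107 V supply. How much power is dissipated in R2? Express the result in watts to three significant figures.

4600 W

The supply voltage appears across each parallel branch — just use P = V²/R2.
P_R2 = V² / R2 = (107)² / 2.49 Ω = 4598 W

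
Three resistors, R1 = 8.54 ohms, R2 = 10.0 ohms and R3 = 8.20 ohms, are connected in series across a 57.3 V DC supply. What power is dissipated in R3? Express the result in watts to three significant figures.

37.7 W

The current is common to all series resistors; compute it, then apply P = I²R for the target.
R_total = 8.54 + 10.0 + 8.20 = 26.74 Ω
I = V / R_total = 57.3 / 26.74 = 2.143 A
P_R3 = I² × R3 = (2.143)² × 8.20 = 37.65 W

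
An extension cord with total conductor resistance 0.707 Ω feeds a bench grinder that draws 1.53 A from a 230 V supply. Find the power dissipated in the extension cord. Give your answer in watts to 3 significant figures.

1.66 W

The extension cord is a series resistance carrying the load current; its dissipation is I²R_line.
The extension cord carries the full 1.53 A.
P_line = I² R_line = (1.530)² × 0.707 = 1.655 W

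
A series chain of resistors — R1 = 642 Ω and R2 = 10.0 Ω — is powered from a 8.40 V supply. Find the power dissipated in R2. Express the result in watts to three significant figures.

0.00166 W

In a series string the same current flows through every resistor — find that current, then P = I²R for the one we want.
R_total = 642 + 10.0 = 652.0 Ω
I = V / R_total = 8.40 / 652.0 = 0.01288 A
P_R2 = I² × R2 = (0.01288)² × 10.0 = 0.001660 W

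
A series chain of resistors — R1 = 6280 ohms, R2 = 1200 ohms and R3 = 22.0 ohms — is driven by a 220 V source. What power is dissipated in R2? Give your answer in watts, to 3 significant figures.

1.03 W

Series elements share the same current, so find I first, then use P = I²R.
R_total = 6280 + 1200 + 22.0 = 7502 Ω
I = V / R_total = 220 / 7502 = 0.02933 A
P_R2 = I² × R2 = (0.02933)² × 1200 = 1.032 W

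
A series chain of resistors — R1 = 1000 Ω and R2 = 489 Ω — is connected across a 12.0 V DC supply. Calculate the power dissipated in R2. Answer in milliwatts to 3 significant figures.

Every series element carries the same I. Get I from the total resistance, then P = I² × R2.
R_total = 1000 + 489 = 1489 Ω
I = V / R_total = 12.0 / 1489 = 0.008059 A
P_R2 = I² × R2 = (0.008059)² × 489 = 0.03176 W

31.8 mW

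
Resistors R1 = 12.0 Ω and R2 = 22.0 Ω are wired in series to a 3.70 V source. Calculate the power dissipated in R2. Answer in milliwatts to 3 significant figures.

Since the resistors are in series they all carry the loop current I = V/R_total; the power in any one is I²R.
R_total = 12.0 + 22.0 = 34.00 Ω
I = V / R_total = 3.70 / 34.00 = 0.1088 A
P_R2 = I² × R2 = (0.1088)² × 22.0 = 0.2605 W

261 mW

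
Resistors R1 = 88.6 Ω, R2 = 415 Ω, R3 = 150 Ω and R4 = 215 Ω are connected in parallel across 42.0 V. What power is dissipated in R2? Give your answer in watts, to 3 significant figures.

Every branch has 42.0 V across it, so for R2 the power is simply V²/R.
P_R2 = V² / R2 = (42.0)² / 415 Ω = 4.251 W

4.25 W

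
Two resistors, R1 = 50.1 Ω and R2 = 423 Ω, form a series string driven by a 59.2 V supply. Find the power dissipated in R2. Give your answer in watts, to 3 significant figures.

In a series string the same current flows through every resistor — find that current, then P = I²R for the one we want.
R_total = 50.1 + 423 = 473.1 Ω
I = V / R_total = 59.2 / 473.1 = 0.1251 A
P_R2 = I² × R2 = (0.1251)² × 423 = 6.623 W

6.62 W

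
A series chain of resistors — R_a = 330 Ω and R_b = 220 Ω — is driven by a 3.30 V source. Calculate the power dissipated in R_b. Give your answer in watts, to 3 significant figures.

0.00792 W

The current is common to all series resistors; compute it, then apply P = I²R for the target.
R_total = 330 + 220 = 550.0 Ω
I = V / R_total = 3.30 / 550.0 = 0.006000 A
P_R_b = I² × R_b = (0.006000)² × 220 = 0.007920 W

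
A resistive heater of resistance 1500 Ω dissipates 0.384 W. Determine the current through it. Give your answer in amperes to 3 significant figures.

The two known quantities fix the third via I = √(P / R).
I = √(0.384 / 1500) = 0.01600 A

0.0160 A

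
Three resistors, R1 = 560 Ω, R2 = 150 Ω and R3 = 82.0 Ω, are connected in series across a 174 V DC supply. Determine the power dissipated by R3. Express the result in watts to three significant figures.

3.96 W

In a series string the same current flows through every resistor — find that current, then P = I²R for the one we want.
R_total = 560 + 150 + 82.0 = 792.0 Ω
I = V / R_total = 174 / 792.0 = 0.2197 A
P_R3 = I² × R3 = (0.2197)² × 82.0 = 3.958 W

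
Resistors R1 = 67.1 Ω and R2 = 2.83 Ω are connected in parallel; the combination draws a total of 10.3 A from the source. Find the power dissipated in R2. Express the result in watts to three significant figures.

The branches share the same voltage, but only the total current is given — find V from the equivalent resistance first.
1/R_eq = 1/67.1 + 1/2.83 ⇒ R_eq = 2.715 Ω
V = I_total × R_eq = 10.30 × 2.715 = 27.97 V
P_R2 = V² / R2 = (27.97)² / 2.83 = 276.4 W

276 W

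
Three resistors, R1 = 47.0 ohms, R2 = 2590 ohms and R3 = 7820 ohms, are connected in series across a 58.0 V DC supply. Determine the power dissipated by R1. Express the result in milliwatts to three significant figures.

Since the resistors are in series they all carry the loop current I = V/R_total; the power in any one is I²R.
R_total = 47.0 + 2590 + 7820 = 10460 Ω
I = V / R_total = 58.0 / 10460 = 0.005547 A
P_R1 = I² × R1 = (0.005547)² × 47.0 = 0.001446 W

1.45 mW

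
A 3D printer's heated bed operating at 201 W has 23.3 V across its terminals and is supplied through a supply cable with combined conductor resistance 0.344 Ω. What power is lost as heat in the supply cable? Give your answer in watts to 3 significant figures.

The supply cable is a series resistance carrying the load current; its dissipation is I²R_line.
I = P / V = 201 / 23.3 = 8.627 A through the supply cable.
P_line = I² R_line = (8.627)² × 0.344 = 25.60 W

25.6 W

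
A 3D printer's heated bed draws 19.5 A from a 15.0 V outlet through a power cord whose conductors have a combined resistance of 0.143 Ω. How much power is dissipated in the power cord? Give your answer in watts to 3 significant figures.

The power cord is a series resistance carrying the load current; its dissipation is I²R_line.
The power cord carries the full 19.5 A.
P_line = I² R_line = (19.50)² × 0.143 = 54.38 W

54.4 W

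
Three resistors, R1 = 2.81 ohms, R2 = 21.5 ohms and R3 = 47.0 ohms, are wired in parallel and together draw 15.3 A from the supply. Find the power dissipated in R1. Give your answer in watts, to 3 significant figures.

464 W

Parallel branches share V, not I — compute V via R_eq, then use V²/R for the target branch.
1/R_eq = 1/2.81 + 1/21.5 + 1/47.0 ⇒ R_eq = 2.360 Ω
V = I_total × R_eq = 15.30 × 2.360 = 36.11 V
P_R1 = V² / R1 = (36.11)² / 2.81 = 464.1 W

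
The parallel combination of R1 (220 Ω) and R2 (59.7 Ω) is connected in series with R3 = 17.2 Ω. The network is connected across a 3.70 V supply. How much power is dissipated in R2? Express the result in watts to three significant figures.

Combine R1 and R2 into their parallel equivalent first, reducing the network to two series resistors.
R_p = (220×59.7)/(220+59.7) = 46.96 Ω
R_total = R_p + 17.2 = 46.96 + 17.2 = 64.16 Ω
I = V / R_total = 3.70 / 64.16 = 0.05767 A
Voltage across the parallel pair: V_p = I × R_p = 0.05767 × 46.96 = 2.708 V
Use P = V²/R for R2 with V = V_p.
P_R2 = (2.708)² / 59.7 = 0.1228 W

0.123 W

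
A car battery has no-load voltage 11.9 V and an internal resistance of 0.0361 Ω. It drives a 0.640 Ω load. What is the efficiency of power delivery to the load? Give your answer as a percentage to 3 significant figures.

94.7 %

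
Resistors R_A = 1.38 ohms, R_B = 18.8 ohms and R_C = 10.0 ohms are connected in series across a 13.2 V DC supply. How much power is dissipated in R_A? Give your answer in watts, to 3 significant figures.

0.264 W

Series elements share the same current, so find I first, then use P = I²R.
R_total = 1.38 + 18.8 + 10.0 = 30.18 Ω
I = V / R_total = 13.2 / 30.18 = 0.4374 A
P_R_A = I² × R_A = (0.4374)² × 1.38 = 0.2640 W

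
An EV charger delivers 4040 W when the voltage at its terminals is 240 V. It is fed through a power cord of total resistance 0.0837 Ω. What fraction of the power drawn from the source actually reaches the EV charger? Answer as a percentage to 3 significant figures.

I = P / V = 4040 / 240 = 16.83 A through the power cord.
P_line = I² R_line = (16.83)² × 0.0837 = 23.72 W
P_source = P_load + P_line = 4040 + 23.72 = 4064 W
η = P_load / P_source = 4040 / 4064 = 0.9942

99.4 %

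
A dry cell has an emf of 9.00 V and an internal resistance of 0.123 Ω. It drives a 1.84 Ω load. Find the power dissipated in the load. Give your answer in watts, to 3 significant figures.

Load and internal resistance form a series loop — compute the loop current, then the load power via I²R.
I = ε / (r + R) = 9.00 / (0.123 + 1.84) = 4.585 A
P_load = I² R = (4.585)² × 1.84 = 38.68 W

38.7 W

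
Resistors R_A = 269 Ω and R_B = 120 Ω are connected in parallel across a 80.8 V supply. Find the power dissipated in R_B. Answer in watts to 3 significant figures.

54.4 W

The supply voltage appears across each parallel branch — just use P = V²/R_B.
P_R_B = V² / R_B = (80.8)² / 120 Ω = 54.41 W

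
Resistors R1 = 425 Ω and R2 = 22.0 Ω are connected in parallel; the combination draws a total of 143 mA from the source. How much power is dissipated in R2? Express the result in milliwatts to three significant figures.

407 mW

Only the total current is stated, so first find the parallel equivalent to get the voltage across the combination.
1/R_eq = 1/425 + 1/22.0 ⇒ R_eq = 20.92 Ω
V = I_total × R_eq = 0.1430 × 20.92 = 2.991 V
P_R2 = V² / R2 = (2.991)² / 22.0 = 0.4067 W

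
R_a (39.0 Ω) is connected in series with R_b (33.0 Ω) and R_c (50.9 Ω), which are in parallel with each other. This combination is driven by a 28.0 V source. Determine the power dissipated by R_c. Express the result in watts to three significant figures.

1.77 W

First combine the parallel branches into one equivalent R_p, then R_a + R_p is a series pair.
R_p = (33.0×50.9)/(33.0+50.9) = 20.02 Ω
R_total = 39.0 + 20.02 = 59.02 Ω
I = V / R_total = 28.0 / 59.02 = 0.4744 A
Voltage across the parallel pair: V_p = I × R_p = 0.4744 × 20.02 = 9.498 V
R_c sees V_p directly, so P = V_p² / R_c.
P_R_c = (9.498)² / 50.9 = 1.772 W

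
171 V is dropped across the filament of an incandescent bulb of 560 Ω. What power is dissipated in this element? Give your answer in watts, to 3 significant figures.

We know the drop across the element and its resistance — P = V²/R, one step.
P = (171 V)² / 560 Ω = 52.22 W

52.2 W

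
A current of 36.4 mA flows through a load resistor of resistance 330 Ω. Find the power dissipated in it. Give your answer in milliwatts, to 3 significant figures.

Knowing I and R, the power is just I²R — no need to find V first.
P = (0.03640 A)² × 330 Ω = 0.4372 W

437 mW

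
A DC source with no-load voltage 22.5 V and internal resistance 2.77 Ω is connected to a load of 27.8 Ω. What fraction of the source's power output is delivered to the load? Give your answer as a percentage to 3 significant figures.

90.9 %

The source delivers εI, of which I²R reaches the load and I²r is lost; since I is common, η = R/(R+r).
η = R / (R + r) = 27.8 / (27.8 + 2.77) = 0.9094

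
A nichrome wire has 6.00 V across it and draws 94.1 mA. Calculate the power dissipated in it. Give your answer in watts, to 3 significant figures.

0.565 W

Since both terminal voltage and current are stated, P = V I gives the power in one step.
P = 6.00 V × 0.09410 A = 0.5646 W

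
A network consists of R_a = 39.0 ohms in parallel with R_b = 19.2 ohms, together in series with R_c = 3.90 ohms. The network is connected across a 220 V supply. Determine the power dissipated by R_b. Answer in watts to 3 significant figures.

Collapse the R_a‖R_b pair into one equivalent R_p; then R_p and R_c form a series string.
R_p = (39.0×19.2)/(39.0+19.2) = 12.87 Ω
R_total = R_p + 3.90 = 12.87 + 3.90 = 16.77 Ω
I = V / R_total = 220 / 16.77 = 13.12 A
Voltage across the parallel pair: V_p = I × R_p = 13.12 × 12.87 = 168.8 V
R_b sits across V_p; its power is V_p²/R.
P_R_b = (168.8)² / 19.2 = 1484 W

1480 W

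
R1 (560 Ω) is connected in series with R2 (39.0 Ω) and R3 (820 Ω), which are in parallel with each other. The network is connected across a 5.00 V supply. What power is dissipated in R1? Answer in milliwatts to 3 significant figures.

Replace R2 and R3 with their parallel equivalent so the circuit becomes R1 in series with R_p.
R_p = (39.0×820)/(39.0+820) = 37.23 Ω
R_total = 560 + 37.23 = 597.2 Ω
I = V / R_total = 5.00 / 597.2 = 0.008372 A
The full supply current passes through R1: P = I²R.
P_R1 = (0.008372)² × 560 = 0.03925 W

39.3 mW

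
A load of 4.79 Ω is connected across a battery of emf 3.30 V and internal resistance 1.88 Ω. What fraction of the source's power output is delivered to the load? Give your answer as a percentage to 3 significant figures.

71.8 %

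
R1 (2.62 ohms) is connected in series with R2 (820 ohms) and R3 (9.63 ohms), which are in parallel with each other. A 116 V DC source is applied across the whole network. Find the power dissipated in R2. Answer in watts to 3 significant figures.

Replace R2 and R3 with their parallel equivalent so the circuit becomes R1 in series with R_p.
R_p = (820×9.63)/(820+9.63) = 9.518 Ω
R_total = 2.62 + 9.518 = 12.14 Ω
I = V / R_total = 116 / 12.14 = 9.557 A
Voltage across the parallel pair: V_p = I × R_p = 9.557 × 9.518 = 90.96 V
R2 is across V_p, so use P = V²/R for that branch.
P_R2 = (90.96)² / 820 = 10.09 W

10.1 W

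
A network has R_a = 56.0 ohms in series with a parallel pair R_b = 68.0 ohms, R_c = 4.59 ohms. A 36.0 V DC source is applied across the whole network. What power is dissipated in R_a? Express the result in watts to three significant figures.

First combine the parallel branches into one equivalent R_p, then R_a + R_p is a series pair.
R_p = (68.0×4.59)/(68.0+4.59) = 4.300 Ω
R_total = 56.0 + 4.300 = 60.30 Ω
I = V / R_total = 36.0 / 60.30 = 0.5970 A
R_a is in the main series path, so its power is I²R_a.
P_R_a = (0.5970)² × 56.0 = 19.96 W

20.0 W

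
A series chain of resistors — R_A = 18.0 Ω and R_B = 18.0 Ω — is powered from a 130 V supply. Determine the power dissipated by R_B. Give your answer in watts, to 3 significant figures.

235 W

In a series string the same current flows through every resistor — find that current, then P = I²R for the one we want.
R_total = 18.0 + 18.0 = 36.00 Ω
I = V / R_total = 130 / 36.00 = 3.611 A
P_R_B = I² × R_B = (3.611)² × 18.0 = 234.7 W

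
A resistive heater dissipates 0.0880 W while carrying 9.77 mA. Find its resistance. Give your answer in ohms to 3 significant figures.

922 Ω

From P = V I = I²R = V²/R, with the two given quantities we get R = P / I².
R = 0.0880 / (0.009770)² = 921.9 Ω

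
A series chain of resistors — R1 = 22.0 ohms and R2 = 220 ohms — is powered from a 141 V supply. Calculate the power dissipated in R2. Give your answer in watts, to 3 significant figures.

The current is common to all series resistors; compute it, then apply P = I²R for the target.
R_total = 22.0 + 220 = 242.0 Ω
I = V / R_total = 141 / 242.0 = 0.5826 A
P_R2 = I² × R2 = (0.5826)² × 220 = 74.68 W

74.7 W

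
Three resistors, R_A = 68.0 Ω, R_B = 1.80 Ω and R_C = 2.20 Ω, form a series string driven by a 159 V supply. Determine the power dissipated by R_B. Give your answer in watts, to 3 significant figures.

In a series string the same current flows through every resistor — find that current, then P = I²R for the one we want.
R_total = 68.0 + 1.80 + 2.20 = 72.00 Ω
I = V / R_total = 159 / 72.00 = 2.208 A
P_R_B = I² × R_B = (2.208)² × 1.80 = 8.778 W

8.78 W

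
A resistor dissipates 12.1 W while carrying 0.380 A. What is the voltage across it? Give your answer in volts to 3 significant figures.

From P = V I = I²R = V²/R, with the two given quantities we get V = P / I.
V = 12.1 / 0.3800 = 31.84 V

31.8 V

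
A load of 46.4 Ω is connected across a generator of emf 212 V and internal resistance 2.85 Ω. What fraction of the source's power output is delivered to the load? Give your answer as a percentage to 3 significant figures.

94.2 %

η = P_load/(P_load+P_int) = I²R/(I²R+I²r) = R/(R+r) — the I² cancels for series elements.
η = R / (R + r) = 46.4 / (46.4 + 2.85) = 0.9421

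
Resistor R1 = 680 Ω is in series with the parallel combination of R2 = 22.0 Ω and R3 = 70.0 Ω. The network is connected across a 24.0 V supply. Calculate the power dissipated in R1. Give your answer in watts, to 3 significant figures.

0.807 W

Replace R2 and R3 with their parallel equivalent so the circuit becomes R1 in series with R_p.
R_p = (22.0×70.0)/(22.0+70.0) = 16.74 Ω
R_total = 680 + 16.74 = 696.7 Ω
I = V / R_total = 24.0 / 696.7 = 0.03445 A
R1 is in the main series path, so its power is I²R1.
P_R1 = (0.03445)² × 680 = 0.8068 W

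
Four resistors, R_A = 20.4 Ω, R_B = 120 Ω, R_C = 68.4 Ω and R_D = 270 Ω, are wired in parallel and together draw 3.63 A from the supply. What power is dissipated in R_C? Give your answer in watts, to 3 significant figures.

33.6 W

The branches share the same voltage, but only the total current is given — find V from the equivalent resistance first.
1/R_eq = 1/20.4 + 1/120 + 1/68.4 + 1/270 ⇒ R_eq = 13.21 Ω
V = I_total × R_eq = 3.630 × 13.21 = 47.97 V
P_R_C = V² / R_C = (47.97)² / 68.4 = 33.64 W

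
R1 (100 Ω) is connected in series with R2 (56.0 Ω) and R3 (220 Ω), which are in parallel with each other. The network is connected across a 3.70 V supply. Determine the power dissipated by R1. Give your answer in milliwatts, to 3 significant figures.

65.4 mW

Collapse R2‖R3 to a single equivalent, reducing the network to two series elements.
R_p = (56.0×220)/(56.0+220) = 44.64 Ω
R_total = 100 + 44.64 = 144.6 Ω
I = V / R_total = 3.70 / 144.6 = 0.02558 A
R1 carries the full series current, so P = I²R.
P_R1 = (0.02558)² × 100 = 0.06544 W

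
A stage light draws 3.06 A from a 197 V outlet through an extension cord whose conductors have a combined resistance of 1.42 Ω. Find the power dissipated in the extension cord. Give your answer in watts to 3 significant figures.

Line loss is just I²R for the cable — we know both I and R_line directly.
The extension cord carries the full 3.06 A.
P_line = I² R_line = (3.060)² × 1.42 = 13.30 W

13.3 W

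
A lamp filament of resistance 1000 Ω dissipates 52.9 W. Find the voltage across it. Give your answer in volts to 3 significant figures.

The two known quantities fix the third via V = √(P R).
V = √(52.9 × 1000) = 230.0 V

230 V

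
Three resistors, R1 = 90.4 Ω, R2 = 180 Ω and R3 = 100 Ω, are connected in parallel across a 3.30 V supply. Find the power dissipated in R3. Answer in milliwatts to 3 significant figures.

Parallel branches share the same voltage; P = V²/R gives the branch power in one step.
P_R3 = V² / R3 = (3.30)² / 100 Ω = 0.1089 W

109 mW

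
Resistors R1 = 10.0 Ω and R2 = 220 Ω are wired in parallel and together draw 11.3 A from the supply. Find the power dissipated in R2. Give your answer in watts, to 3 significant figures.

53.1 W

Parallel branches share V, not I — compute V via R_eq, then use V²/R for the target branch.
1/R_eq = 1/10.0 + 1/220 ⇒ R_eq = 9.565 Ω
V = I_total × R_eq = 11.30 × 9.565 = 108.1 V
P_R2 = V² / R2 = (108.1)² / 220 = 53.10 W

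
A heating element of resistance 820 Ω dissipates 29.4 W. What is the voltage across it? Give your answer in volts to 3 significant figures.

Rearranging the power relation for the two known quantities gives V = √(P R).
V = √(29.4 × 820) = 155.3 V

155 V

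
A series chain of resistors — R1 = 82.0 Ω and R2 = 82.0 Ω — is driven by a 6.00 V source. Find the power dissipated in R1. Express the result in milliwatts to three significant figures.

Series elements share the same current, so find I first, then use P = I²R.
R_total = 82.0 + 82.0 = 164.0 Ω
I = V / R_total = 6.00 / 164.0 = 0.03659 A
P_R1 = I² × R1 = (0.03659)² × 82.0 = 0.1098 W

110 mW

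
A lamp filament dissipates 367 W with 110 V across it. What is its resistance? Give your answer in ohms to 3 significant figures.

Rearranging the power relation for the two known quantities gives R = V² / P.
R = (110)² / 367 = 32.97 Ω

33.0 Ω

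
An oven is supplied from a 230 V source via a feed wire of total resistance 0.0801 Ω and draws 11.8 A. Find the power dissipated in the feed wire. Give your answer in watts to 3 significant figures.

11.2 W

The feed wire is a series resistance carrying the load current; its dissipation is I²R_line.
The feed wire carries the full 11.8 A.
P_line = I² R_line = (11.80)² × 0.0801 = 11.15 W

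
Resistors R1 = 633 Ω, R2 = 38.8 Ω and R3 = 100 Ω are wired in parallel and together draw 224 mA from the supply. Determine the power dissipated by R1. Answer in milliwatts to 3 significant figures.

We need the common branch voltage; get it from I_total × R_eq, then P = V²/R for the branch.
1/R_eq = 1/633 + 1/38.8 + 1/100 ⇒ R_eq = 26.77 Ω
V = I_total × R_eq = 0.2240 × 26.77 = 5.997 V
P_R1 = V² / R1 = (5.997)² / 633 = 0.05681 W

56.8 mW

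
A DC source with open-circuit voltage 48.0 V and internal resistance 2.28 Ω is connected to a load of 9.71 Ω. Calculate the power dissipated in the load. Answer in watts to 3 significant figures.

156 W

Load and internal resistance form a series loop — compute the loop current, then the load power via I²R.
I = ε / (r + R) = 48.0 / (2.28 + 9.71) = 4.003 A
P_load = I² R = (4.003)² × 9.71 = 155.6 W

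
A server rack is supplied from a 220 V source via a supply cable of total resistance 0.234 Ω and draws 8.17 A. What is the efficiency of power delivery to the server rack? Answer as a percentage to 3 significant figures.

The supply cable carries the full 8.17 A.
P_line = I² R_line = (8.170)² × 0.234 = 15.62 W
P_source = V I = 220 × 8.170 = 1797 W; P_load = 1782 W
η = P_load / P_source = 1782 / 1797 = 0.9913

99.1 %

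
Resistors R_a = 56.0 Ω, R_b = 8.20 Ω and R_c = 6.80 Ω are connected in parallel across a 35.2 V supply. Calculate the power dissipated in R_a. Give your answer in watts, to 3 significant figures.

Every branch has 35.2 V across it, so for R_a the power is simply V²/R.
P_R_a = V² / R_a = (35.2)² / 56.0 Ω = 22.13 W

22.1 W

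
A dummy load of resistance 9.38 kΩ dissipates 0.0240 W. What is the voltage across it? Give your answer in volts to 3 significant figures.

15.0 V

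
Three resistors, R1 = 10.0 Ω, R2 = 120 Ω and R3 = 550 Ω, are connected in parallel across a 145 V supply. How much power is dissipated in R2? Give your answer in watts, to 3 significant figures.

175 W

Each parallel branch sees the full supply voltage, so P = V²/R applies directly to the target branch.
P_R2 = V² / R2 = (145)² / 120 Ω = 175.2 W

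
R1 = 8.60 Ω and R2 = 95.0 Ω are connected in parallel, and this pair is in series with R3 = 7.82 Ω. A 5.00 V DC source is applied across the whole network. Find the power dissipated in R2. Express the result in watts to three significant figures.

Reduce the parallel combination to a single R_p; the circuit then becomes R_p in series with the remaining resistor.
R_p = (8.60×95.0)/(8.60+95.0) = 7.886 Ω
R_total = R_p + 7.82 = 7.886 + 7.82 = 15.71 Ω
I = V / R_total = 5.00 / 15.71 = 0.3183 A
Voltage across the parallel pair: V_p = I × R_p = 0.3183 × 7.886 = 2.511 V
R2 has V_p across it, so P = V_p²/R2.
P_R2 = (2.511)² / 95.0 = 0.06634 W

0.0663 W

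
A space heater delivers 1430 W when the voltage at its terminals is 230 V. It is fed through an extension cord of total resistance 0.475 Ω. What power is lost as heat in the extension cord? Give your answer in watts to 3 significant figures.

The extension cord and load are in series, so the same current flows in both; the loss is I²R_line.
I = P / V = 1430 / 230 = 6.217 A through the extension cord.
P_line = I² R_line = (6.217)² × 0.475 = 18.36 W

18.4 W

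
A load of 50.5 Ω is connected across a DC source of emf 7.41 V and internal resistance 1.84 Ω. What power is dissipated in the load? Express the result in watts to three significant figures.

Find the circuit current first, then P = I²R for the load (series elements share I).
I = ε / (r + R) = 7.41 / (1.84 + 50.5) = 0.1416 A
P_load = I² R = (0.1416)² × 50.5 = 1.012 W

1.01 W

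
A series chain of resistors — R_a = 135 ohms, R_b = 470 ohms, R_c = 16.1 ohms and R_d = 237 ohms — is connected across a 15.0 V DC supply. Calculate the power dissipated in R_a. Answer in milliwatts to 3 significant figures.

Since the resistors are in series they all carry the loop current I = V/R_total; the power in any one is I²R.
R_total = 135 + 470 + 16.1 + 237 = 858.1 Ω
I = V / R_total = 15.0 / 858.1 = 0.01748 A
P_R_a = I² × R_a = (0.01748)² × 135 = 0.04125 W

41.3 mW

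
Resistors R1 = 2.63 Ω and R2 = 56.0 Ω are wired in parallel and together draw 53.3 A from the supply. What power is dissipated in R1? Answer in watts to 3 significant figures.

Parallel branches share V, not I — compute V via R_eq, then use V²/R for the target branch.
1/R_eq = 1/2.63 + 1/56.0 ⇒ R_eq = 2.512 Ω
V = I_total × R_eq = 53.30 × 2.512 = 133.9 V
P_R1 = V² / R1 = (133.9)² / 2.63 = 6816 W

6820 W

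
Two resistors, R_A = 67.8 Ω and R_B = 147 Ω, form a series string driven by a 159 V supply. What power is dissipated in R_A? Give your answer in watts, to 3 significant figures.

The current is common to all series resistors; compute it, then apply P = I²R for the target.
R_total = 67.8 + 147 = 214.8 Ω
I = V / R_total = 159 / 214.8 = 0.7402 A
P_R_A = I² × R_A = (0.7402)² × 67.8 = 37.15 W

37.1 W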